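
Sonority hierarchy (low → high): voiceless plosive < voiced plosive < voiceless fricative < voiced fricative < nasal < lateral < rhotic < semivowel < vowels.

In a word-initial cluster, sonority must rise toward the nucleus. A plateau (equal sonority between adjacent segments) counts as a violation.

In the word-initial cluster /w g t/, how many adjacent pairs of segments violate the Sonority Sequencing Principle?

/w/ — semivowel, sonority 8.
/g/ — voiced plosive, sonority 2.
/t/ — voiceless plosive, sonority 1.
/w/→/g/: 8→2 (does not rise) — violation.
/g/→/t/: 2→1 (does not rise) — violation.

2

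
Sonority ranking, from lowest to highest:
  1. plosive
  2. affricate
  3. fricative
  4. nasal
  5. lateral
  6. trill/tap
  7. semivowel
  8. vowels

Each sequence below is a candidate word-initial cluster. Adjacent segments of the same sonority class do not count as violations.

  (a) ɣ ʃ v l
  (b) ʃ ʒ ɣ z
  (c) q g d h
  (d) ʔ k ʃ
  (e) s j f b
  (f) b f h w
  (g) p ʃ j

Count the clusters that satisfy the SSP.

6

(a) ɣ ʃ v l: profile 3-3-3-5 — obeys.
(b) ʃ ʒ ɣ z: profile 3-3-3-3 — obeys.
(c) q g d h: profile 1-1-1-3 — obeys.
(d) ʔ k ʃ: profile 1-1-3 — obeys.
(e) s j f b: profile 3-7-3-1 — violates.
(f) b f h w: profile 1-3-3-7 — obeys.
(g) p ʃ j: profile 1-3-7 — obeys.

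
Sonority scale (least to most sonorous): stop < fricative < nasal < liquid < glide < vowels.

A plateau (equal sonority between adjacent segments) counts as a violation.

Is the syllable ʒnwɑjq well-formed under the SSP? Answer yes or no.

Onset: /ʒ/ is a fricative (sonority 2), /n/ is a nasal (sonority 3), /w/ is a glide (sonority 5); then the nucleus /ɑ/ (sonority 6).
Onset profile 2-3-5-6 — rises to the nucleus.
Coda: /j/ is a glide (sonority 5), /q/ is a stop (sonority 1).
Coda profile 6-5-1 — falls from the nucleus.

yes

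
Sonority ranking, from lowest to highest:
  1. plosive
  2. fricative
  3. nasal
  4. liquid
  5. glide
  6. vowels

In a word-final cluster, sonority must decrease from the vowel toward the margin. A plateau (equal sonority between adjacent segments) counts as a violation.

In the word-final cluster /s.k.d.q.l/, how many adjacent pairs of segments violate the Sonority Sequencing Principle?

/s/ — fricative, sonority 2.
/k/ — plosive, sonority 1.
/d/ — plosive, sonority 1.
/q/ — plosive, sonority 1.
/l/ — liquid, sonority 4.
/s/→/k/: 2→1 (falls) — ok.
/k/→/d/: 1→1 (plateau) — violation.
/d/→/q/: 1→1 (plateau) — violation.
/q/→/l/: 1→4 (does not fall) — violation.

3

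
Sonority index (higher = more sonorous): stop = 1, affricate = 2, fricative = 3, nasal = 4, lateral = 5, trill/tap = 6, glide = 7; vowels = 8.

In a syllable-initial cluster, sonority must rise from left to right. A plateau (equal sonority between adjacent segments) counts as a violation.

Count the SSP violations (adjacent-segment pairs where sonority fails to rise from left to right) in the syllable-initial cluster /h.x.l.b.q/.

/h/ is a fricative (sonority 3).
/x/ is a fricative (sonority 3).
/l/ is a lateral (sonority 5).
/b/ is a stop (sonority 1).
/q/ is a stop (sonority 1).
/h/→/x/: 3→3 (plateau) — violation.
/x/→/l/: 3→5 (rises) — ok.
/l/→/b/: 5→1 (does not rise) — violation.
/b/→/q/: 1→1 (plateau) — violation.

3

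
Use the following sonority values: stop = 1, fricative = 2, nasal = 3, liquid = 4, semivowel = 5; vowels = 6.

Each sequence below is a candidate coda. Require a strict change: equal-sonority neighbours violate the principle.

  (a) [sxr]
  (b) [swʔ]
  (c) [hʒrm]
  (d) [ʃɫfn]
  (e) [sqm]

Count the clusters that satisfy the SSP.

(a) sonority 2-2-4: ill-formed.
(b) sonority 2-5-1: ill-formed.
(c) sonority 2-2-4-3: ill-formed.
(d) sonority 2-4-2-3: ill-formed.
(e) sonority 2-1-3: ill-formed.

0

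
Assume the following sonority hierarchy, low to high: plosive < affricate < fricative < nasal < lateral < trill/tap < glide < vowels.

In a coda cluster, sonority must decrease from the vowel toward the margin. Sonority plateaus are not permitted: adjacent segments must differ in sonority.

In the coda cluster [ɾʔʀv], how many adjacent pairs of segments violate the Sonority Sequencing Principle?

1

/ɾ/ — trill/tap, sonority 6.
/ʔ/ — plosive, sonority 1.
/ʀ/ — trill/tap, sonority 6.
/v/ — fricative, sonority 3.
/ɾ/→/ʔ/: 6→1 (falls) — ok.
/ʔ/→/ʀ/: 1→6 (does not fall) — violation.
/ʀ/→/v/: 6→3 (falls) — ok.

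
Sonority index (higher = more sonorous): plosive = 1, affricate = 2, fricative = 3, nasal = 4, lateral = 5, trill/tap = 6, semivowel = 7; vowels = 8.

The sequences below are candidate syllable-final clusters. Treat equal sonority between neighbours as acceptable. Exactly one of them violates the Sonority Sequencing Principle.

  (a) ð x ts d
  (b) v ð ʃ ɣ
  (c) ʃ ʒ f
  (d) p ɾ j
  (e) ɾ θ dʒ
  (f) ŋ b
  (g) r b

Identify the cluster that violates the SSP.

(a) sonority 3-3-2-1: well-formed.
(b) sonority 3-3-3-3: well-formed.
(c) sonority 3-3-3: well-formed.
(d) sonority 1-6-7: ill-formed.
(e) sonority 6-3-2: well-formed.
(f) sonority 4-1: well-formed.
(g) sonority 6-1: well-formed.

d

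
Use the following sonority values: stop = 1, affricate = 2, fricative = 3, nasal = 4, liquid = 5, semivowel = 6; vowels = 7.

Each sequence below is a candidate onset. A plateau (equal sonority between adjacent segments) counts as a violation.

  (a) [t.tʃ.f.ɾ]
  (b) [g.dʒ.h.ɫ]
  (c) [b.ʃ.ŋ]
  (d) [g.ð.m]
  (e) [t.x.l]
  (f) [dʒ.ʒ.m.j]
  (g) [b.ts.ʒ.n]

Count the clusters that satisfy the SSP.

(a) [t.tʃ.f.ɾ]: profile 1-2-3-5 — obeys.
(b) [g.dʒ.h.ɫ]: profile 1-2-3-5 — obeys.
(c) [b.ʃ.ŋ]: profile 1-3-4 — obeys.
(d) [g.ð.m]: profile 1-3-4 — obeys.
(e) [t.x.l]: profile 1-3-5 — obeys.
(f) [dʒ.ʒ.m.j]: profile 2-3-4-6 — obeys.
(g) [b.ts.ʒ.n]: profile 1-2-3-4 — obeys.

7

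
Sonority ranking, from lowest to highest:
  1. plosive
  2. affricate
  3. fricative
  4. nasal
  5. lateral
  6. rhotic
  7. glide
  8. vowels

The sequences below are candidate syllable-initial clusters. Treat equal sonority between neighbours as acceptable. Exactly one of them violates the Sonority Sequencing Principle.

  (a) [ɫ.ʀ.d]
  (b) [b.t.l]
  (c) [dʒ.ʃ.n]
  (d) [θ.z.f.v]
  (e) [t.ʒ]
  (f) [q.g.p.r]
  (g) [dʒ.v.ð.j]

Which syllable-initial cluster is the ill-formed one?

a

(a) 5-6-1 → violates
(b) 1-1-5 → obeys
(c) 2-3-4 → obeys
(d) 3-3-3-3 → obeys
(e) 1-3 → obeys
(f) 1-1-1-6 → obeys
(g) 2-3-3-7 → obeys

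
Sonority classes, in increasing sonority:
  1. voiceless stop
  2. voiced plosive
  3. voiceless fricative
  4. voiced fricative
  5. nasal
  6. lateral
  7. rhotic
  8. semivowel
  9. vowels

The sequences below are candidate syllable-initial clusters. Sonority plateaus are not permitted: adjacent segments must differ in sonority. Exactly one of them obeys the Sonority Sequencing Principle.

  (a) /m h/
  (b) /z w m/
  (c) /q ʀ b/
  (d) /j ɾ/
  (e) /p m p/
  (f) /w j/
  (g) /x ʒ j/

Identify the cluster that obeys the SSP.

g

(a) /m h/: profile 5-3 — violates.
(b) /z w m/: profile 4-8-5 — violates.
(c) /q ʀ b/: profile 1-7-2 — violates.
(d) /j ɾ/: profile 8-7 — violates.
(e) /p m p/: profile 1-5-1 — violates.
(f) /w j/: profile 8-8 — violates.
(g) /x ʒ j/: profile 3-4-8 — obeys.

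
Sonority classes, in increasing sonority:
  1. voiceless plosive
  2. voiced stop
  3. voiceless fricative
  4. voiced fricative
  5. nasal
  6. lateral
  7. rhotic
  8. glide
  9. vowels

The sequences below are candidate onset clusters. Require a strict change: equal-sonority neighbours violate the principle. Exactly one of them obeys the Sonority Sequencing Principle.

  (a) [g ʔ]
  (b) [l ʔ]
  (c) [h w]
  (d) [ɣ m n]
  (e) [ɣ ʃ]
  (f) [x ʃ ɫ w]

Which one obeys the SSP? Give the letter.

c

(a) sonority 2-1: ill-formed.
(b) sonority 6-1: ill-formed.
(c) sonority 3-8: well-formed.
(d) sonority 4-5-5: ill-formed.
(e) sonority 4-3: ill-formed.
(f) sonority 3-3-6-8: ill-formed.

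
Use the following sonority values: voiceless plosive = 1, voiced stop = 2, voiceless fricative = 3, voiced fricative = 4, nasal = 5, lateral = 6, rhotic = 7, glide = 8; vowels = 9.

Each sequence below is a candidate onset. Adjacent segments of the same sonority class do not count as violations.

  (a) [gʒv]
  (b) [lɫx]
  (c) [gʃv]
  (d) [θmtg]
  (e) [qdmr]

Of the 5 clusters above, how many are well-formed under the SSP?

(a) [gʒv]: profile 2-4-4 — obeys.
(b) [lɫx]: profile 6-6-3 — violates.
(c) [gʃv]: profile 2-3-4 — obeys.
(d) [θmtg]: profile 3-5-1-2 — violates.
(e) [qdmr]: profile 1-2-5-7 — obeys.

3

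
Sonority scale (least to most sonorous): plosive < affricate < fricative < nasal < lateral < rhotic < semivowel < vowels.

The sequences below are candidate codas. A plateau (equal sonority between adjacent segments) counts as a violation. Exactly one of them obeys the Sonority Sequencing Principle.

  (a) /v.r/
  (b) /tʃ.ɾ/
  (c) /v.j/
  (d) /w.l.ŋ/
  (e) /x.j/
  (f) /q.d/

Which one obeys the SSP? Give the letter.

(a) sonority 3-6: ill-formed.
(b) sonority 2-6: ill-formed.
(c) sonority 3-7: ill-formed.
(d) sonority 7-5-4: well-formed.
(e) sonority 3-7: ill-formed.
(f) sonority 1-1: ill-formed.

d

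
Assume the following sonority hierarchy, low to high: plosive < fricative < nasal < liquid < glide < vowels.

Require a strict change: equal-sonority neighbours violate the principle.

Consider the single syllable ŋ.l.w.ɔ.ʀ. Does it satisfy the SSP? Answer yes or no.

Onset: /ŋ/ is a nasal (sonority 3), /l/ is a liquid (sonority 4), /w/ is a glide (sonority 5); then the nucleus /ɔ/ (sonority 6).
Onset profile 3-4-5-6 — rises to the nucleus.
Coda: /ʀ/ is a liquid (sonority 4).
Coda profile 6-4 — falls from the nucleus.

yes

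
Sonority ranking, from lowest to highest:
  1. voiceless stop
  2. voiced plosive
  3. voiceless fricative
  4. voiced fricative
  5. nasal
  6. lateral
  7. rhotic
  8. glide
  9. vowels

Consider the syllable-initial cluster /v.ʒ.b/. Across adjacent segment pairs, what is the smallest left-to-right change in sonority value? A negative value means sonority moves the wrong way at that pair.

-2

/v/ is a voiced fricative (sonority 4).
/ʒ/ is a voiced fricative (sonority 4).
/b/ is a voiced plosive (sonority 2).
/v/→/ʒ/: change +0.
/ʒ/→/b/: change -2.
Minimum = -2.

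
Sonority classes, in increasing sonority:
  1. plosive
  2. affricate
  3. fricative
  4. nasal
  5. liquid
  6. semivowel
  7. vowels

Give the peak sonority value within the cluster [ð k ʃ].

/ð/ is a fricative (sonority 3).
/k/ is a plosive (sonority 1).
/ʃ/ is a fricative (sonority 3).
The maximum is 3.

3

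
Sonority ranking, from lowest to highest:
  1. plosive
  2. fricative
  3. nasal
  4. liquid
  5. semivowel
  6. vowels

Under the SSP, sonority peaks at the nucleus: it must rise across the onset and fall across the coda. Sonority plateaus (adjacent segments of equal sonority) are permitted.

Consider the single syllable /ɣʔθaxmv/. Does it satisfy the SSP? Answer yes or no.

Onset: /ɣ/ is a fricative (sonority 2), /ʔ/ is a plosive (sonority 1), /θ/ is a fricative (sonority 2); then the nucleus /a/ (sonority 6).
Onset profile 2-1-2-6 — does not rise throughout.
Coda: /x/ is a fricative (sonority 2), /m/ is a nasal (sonority 3), /v/ is a fricative (sonority 2).
Coda profile 6-2-3-2 — does not fall throughout.

no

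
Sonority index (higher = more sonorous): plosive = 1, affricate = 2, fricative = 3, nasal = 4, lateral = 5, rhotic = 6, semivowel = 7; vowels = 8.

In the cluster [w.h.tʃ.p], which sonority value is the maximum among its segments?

/w/ — semivowel, sonority 7.
/h/ — fricative, sonority 3.
/tʃ/ — affricate, sonority 2.
/p/ — plosive, sonority 1.
The maximum is 7.

7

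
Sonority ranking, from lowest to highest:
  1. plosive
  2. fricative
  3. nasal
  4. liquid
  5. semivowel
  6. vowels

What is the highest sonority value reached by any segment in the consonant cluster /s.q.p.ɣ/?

/s/ is a fricative (sonority 2).
/q/ is a plosive (sonority 1).
/p/ is a plosive (sonority 1).
/ɣ/ is a fricative (sonority 2).
The maximum is 2.

2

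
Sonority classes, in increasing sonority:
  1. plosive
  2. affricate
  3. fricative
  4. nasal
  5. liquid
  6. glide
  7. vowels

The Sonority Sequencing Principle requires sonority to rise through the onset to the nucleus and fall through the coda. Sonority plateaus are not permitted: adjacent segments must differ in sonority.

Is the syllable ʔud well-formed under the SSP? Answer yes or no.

Onset: /ʔ/ is a plosive (sonority 1); then the nucleus /u/ (sonority 7).
Onset profile 1-7 — rises to the nucleus.
Coda: /d/ is a plosive (sonority 1).
Coda profile 7-1 — falls from the nucleus.

yes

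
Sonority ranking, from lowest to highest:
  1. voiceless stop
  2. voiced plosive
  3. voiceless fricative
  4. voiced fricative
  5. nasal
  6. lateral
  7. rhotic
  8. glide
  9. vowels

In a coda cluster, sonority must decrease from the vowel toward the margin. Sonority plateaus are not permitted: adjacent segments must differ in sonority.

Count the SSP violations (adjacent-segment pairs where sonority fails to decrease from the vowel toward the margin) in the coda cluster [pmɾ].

2

/p/: voiceless stop = 1.
/m/: nasal = 5.
/ɾ/: rhotic = 7.
/p/→/m/: 1→5 (does not fall) — violation.
/m/→/ɾ/: 5→7 (does not fall) — violation.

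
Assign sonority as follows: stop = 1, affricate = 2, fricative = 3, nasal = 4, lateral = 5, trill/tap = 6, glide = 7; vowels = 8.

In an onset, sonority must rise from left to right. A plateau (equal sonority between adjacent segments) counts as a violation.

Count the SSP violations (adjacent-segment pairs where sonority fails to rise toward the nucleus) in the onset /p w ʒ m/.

1

/p/: stop = 1.
/w/: glide = 7.
/ʒ/: fricative = 3.
/m/: nasal = 4.
/p/→/w/: 1→7 (rises) — ok.
/w/→/ʒ/: 7→3 (does not rise) — violation.
/ʒ/→/m/: 3→4 (rises) — ok.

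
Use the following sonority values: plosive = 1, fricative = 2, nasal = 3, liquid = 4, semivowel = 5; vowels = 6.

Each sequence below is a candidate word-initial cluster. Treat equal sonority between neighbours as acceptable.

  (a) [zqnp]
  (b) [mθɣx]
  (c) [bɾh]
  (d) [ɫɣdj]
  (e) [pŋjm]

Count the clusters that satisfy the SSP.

(a) 2-1-3-1 → violates
(b) 3-2-2-2 → violates
(c) 1-4-2 → violates
(d) 4-2-1-5 → violates
(e) 1-3-5-3 → violates

0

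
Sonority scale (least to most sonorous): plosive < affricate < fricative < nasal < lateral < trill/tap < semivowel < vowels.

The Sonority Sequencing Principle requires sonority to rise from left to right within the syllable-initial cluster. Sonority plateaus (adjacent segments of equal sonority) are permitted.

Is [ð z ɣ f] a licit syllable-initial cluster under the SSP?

/ð/: fricative = 3.
/z/: fricative = 3.
/ɣ/: fricative = 3.
/f/: fricative = 3.
The profile 3-3-3-3 is non-decreasing (plateaus allowed), so the syllable-initial cluster satisfies the SSP.

yes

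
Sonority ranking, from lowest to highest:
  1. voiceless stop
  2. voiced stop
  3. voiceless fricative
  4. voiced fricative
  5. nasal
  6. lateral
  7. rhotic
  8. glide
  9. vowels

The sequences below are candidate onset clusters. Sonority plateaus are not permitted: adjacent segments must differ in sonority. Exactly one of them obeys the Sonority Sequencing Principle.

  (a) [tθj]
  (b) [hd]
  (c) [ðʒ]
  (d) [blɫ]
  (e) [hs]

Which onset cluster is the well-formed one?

a

(a) sonority 1-3-8: well-formed.
(b) sonority 3-2: ill-formed.
(c) sonority 4-4: ill-formed.
(d) sonority 2-6-6: ill-formed.
(e) sonority 3-3: ill-formed.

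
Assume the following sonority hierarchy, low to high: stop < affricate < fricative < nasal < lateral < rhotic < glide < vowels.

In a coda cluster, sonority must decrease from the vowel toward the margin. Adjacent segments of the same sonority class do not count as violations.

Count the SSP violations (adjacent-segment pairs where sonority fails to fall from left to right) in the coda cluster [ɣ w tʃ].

/ɣ/: fricative = 3.
/w/: glide = 7.
/tʃ/: affricate = 2.
/ɣ/→/w/: 3→7 (does not fall) — violation.
/w/→/tʃ/: 7→2 (falls) — ok.

1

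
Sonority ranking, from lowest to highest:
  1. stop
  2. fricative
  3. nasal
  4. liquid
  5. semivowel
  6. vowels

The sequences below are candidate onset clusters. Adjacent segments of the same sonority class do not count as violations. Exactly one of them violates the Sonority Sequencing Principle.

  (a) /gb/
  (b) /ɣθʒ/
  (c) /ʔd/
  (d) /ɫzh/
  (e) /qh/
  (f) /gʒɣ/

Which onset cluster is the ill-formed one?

(a) sonority 1-1: well-formed.
(b) sonority 2-2-2: well-formed.
(c) sonority 1-1: well-formed.
(d) sonority 4-2-2: ill-formed.
(e) sonority 1-2: well-formed.
(f) sonority 1-2-2: well-formed.

d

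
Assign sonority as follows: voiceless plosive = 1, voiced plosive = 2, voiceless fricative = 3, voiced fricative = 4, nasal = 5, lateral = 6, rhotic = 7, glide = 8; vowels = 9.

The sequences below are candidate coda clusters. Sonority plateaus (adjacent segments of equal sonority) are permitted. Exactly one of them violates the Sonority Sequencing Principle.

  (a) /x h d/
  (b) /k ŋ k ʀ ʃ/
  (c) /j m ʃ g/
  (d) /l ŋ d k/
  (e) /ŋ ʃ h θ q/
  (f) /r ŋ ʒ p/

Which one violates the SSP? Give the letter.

(a) /x h d/: profile 3-3-2 — obeys.
(b) /k ŋ k ʀ ʃ/: profile 1-5-1-7-3 — violates.
(c) /j m ʃ g/: profile 8-5-3-2 — obeys.
(d) /l ŋ d k/: profile 6-5-2-1 — obeys.
(e) /ŋ ʃ h θ q/: profile 5-3-3-3-1 — obeys.
(f) /r ŋ ʒ p/: profile 7-5-4-1 — obeys.

b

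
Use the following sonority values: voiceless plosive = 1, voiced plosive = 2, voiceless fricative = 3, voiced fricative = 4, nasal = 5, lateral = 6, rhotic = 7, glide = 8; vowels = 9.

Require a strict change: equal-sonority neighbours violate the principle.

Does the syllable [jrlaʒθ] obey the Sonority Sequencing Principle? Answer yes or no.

Onset: /j/ is a glide (sonority 8), /r/ is a rhotic (sonority 7), /l/ is a lateral (sonority 6); then the nucleus /a/ (sonority 9).
Onset profile 8-7-6-9 — does not strictly rise throughout.
Coda: /ʒ/ is a voiced fricative (sonority 4), /θ/ is a voiceless fricative (sonority 3).
Coda profile 9-4-3 — falls from the nucleus.

no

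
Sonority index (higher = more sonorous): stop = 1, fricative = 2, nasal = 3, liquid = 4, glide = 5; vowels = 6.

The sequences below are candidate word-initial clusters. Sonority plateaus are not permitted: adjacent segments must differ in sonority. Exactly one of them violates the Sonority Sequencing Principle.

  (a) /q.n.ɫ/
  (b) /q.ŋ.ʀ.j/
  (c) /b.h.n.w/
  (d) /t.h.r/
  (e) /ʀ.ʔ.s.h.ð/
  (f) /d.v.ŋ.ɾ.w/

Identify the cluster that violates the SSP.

e

(a) sonority 1-3-4: well-formed.
(b) sonority 1-3-4-5: well-formed.
(c) sonority 1-2-3-5: well-formed.
(d) sonority 1-2-4: well-formed.
(e) sonority 4-1-2-2-2: ill-formed.
(f) sonority 1-2-3-4-5: well-formed.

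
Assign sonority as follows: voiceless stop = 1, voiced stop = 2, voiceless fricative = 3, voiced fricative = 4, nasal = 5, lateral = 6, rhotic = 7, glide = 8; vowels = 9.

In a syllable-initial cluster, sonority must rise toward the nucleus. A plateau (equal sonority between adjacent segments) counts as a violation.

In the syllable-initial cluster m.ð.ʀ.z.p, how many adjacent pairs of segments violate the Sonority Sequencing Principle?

3

/m/ is a nasal (sonority 5).
/ð/ is a voiced fricative (sonority 4).
/ʀ/ is a rhotic (sonority 7).
/z/ is a voiced fricative (sonority 4).
/p/ is a voiceless stop (sonority 1).
/m/→/ð/: 5→4 (does not rise) — violation.
/ð/→/ʀ/: 4→7 (rises) — ok.
/ʀ/→/z/: 7→4 (does not rise) — violation.
/z/→/p/: 4→1 (does not rise) — violation.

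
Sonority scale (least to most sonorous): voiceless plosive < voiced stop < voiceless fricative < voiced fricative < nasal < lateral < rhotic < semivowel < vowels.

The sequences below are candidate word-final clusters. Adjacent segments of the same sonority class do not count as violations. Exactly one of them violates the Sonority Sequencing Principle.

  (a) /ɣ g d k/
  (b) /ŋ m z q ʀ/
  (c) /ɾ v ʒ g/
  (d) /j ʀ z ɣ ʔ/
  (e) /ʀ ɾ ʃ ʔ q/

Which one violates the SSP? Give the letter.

b

(a) 4-2-2-1 → obeys
(b) 5-5-4-1-7 → violates
(c) 7-4-4-2 → obeys
(d) 8-7-4-4-1 → obeys
(e) 7-7-3-1-1 → obeys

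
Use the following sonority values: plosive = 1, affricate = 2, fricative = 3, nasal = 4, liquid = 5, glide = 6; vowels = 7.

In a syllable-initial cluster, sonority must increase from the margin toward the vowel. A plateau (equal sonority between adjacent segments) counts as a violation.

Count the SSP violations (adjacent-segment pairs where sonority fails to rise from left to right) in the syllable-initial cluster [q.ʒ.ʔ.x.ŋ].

/q/ is a plosive (sonority 1).
/ʒ/ is a fricative (sonority 3).
/ʔ/ is a plosive (sonority 1).
/x/ is a fricative (sonority 3).
/ŋ/ is a nasal (sonority 4).
/q/→/ʒ/: 1→3 (rises) — ok.
/ʒ/→/ʔ/: 3→1 (does not rise) — violation.
/ʔ/→/x/: 1→3 (rises) — ok.
/x/→/ŋ/: 3→4 (rises) — ok.

1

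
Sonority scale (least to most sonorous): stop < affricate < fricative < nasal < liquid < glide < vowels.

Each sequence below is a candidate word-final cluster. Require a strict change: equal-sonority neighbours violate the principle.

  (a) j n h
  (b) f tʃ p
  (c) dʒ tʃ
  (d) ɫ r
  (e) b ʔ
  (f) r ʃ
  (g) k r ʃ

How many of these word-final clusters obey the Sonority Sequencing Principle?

3

(a) j n h: profile 6-4-3 — obeys.
(b) f tʃ p: profile 3-2-1 — obeys.
(c) dʒ tʃ: profile 2-2 — violates.
(d) ɫ r: profile 5-5 — violates.
(e) b ʔ: profile 1-1 — violates.
(f) r ʃ: profile 5-3 — obeys.
(g) k r ʃ: profile 1-5-3 — violates.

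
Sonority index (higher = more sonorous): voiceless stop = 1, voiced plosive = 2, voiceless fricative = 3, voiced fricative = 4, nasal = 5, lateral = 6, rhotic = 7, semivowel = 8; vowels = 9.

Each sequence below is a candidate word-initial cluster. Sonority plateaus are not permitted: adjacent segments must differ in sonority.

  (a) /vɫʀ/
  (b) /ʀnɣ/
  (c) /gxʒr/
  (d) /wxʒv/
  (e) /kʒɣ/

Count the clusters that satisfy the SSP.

2

(a) 4-6-7 → obeys
(b) 7-5-4 → violates
(c) 2-3-4-7 → obeys
(d) 8-3-4-4 → violates
(e) 1-4-4 → violates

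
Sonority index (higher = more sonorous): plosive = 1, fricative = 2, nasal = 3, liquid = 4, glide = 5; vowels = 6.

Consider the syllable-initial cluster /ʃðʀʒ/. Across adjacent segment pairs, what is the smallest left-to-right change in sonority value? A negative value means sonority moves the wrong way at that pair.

/ʃ/ — fricative, sonority 2.
/ð/ — fricative, sonority 2.
/ʀ/ — liquid, sonority 4.
/ʒ/ — fricative, sonority 2.
/ʃ/→/ð/: change +0.
/ð/→/ʀ/: change +2.
/ʀ/→/ʒ/: change -2.
Minimum = -2.

-2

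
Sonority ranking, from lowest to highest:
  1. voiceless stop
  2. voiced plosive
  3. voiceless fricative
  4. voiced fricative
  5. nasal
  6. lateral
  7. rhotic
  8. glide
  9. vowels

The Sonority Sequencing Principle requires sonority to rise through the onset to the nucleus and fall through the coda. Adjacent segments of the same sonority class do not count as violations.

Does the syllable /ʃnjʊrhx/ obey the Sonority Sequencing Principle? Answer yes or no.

yes

Onset: /ʃ/ is a voiceless fricative (sonority 3), /n/ is a nasal (sonority 5), /j/ is a glide (sonority 8); then the nucleus /ʊ/ (sonority 9).
Onset profile 3-5-8-9 — rises to the nucleus.
Coda: /r/ is a rhotic (sonority 7), /h/ is a voiceless fricative (sonority 3), /x/ is a voiceless fricative (sonority 3).
Coda profile 9-7-3-3 — falls from the nucleus.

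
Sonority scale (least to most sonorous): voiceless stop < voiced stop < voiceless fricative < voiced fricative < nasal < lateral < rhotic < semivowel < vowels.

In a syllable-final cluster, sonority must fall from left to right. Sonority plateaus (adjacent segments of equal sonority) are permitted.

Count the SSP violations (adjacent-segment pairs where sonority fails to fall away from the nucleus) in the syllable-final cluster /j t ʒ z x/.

1

/j/ — semivowel, sonority 8.
/t/ — voiceless stop, sonority 1.
/ʒ/ — voiced fricative, sonority 4.
/z/ — voiced fricative, sonority 4.
/x/ — voiceless fricative, sonority 3.
/j/→/t/: 8→1 (falls) — ok.
/t/→/ʒ/: 1→4 (does not fall) — violation.
/ʒ/→/z/: 4→4 (plateau, allowed) — ok.
/z/→/x/: 4→3 (falls) — ok.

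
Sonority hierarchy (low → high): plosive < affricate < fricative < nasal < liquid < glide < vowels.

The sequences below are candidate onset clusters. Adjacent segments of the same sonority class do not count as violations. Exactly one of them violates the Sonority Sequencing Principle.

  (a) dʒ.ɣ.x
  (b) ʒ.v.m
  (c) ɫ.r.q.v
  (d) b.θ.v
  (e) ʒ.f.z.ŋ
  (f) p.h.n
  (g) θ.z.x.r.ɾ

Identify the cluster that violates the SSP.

c

(a) 2-3-3 → obeys
(b) 3-3-4 → obeys
(c) 5-5-1-3 → violates
(d) 1-3-3 → obeys
(e) 3-3-3-4 → obeys
(f) 1-3-4 → obeys
(g) 3-3-3-5-5 → obeys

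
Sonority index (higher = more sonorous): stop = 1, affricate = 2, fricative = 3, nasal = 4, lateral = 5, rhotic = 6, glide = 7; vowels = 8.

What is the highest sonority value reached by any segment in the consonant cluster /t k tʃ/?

2

/t/ is a stop (sonority 1).
/k/ is a stop (sonority 1).
/tʃ/ is an affricate (sonority 2).
The maximum is 2.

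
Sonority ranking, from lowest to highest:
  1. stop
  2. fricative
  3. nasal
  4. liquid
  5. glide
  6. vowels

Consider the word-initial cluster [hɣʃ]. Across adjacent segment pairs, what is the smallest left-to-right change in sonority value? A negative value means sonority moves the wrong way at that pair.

/h/ — fricative, sonority 2.
/ɣ/ — fricative, sonority 2.
/ʃ/ — fricative, sonority 2.
/h/→/ɣ/: change +0.
/ɣ/→/ʃ/: change +0.
Minimum = 0.

0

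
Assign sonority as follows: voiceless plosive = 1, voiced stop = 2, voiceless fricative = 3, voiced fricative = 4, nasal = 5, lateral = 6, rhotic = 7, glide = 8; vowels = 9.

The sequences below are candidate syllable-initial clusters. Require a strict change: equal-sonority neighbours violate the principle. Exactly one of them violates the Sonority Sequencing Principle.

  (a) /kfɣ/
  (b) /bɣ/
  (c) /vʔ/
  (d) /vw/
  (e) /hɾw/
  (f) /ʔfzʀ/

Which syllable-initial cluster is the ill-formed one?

c

(a) sonority 1-3-4: well-formed.
(b) sonority 2-4: well-formed.
(c) sonority 4-1: ill-formed.
(d) sonority 4-8: well-formed.
(e) sonority 3-7-8: well-formed.
(f) sonority 1-3-4-7: well-formed.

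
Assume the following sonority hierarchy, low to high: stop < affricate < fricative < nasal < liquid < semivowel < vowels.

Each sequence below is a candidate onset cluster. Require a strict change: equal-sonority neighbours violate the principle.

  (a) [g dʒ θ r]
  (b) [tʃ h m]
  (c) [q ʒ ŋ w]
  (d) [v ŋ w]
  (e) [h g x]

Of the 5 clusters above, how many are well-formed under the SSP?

(a) 1-2-3-5 → obeys
(b) 2-3-4 → obeys
(c) 1-3-4-6 → obeys
(d) 3-4-6 → obeys
(e) 3-1-3 → violates

4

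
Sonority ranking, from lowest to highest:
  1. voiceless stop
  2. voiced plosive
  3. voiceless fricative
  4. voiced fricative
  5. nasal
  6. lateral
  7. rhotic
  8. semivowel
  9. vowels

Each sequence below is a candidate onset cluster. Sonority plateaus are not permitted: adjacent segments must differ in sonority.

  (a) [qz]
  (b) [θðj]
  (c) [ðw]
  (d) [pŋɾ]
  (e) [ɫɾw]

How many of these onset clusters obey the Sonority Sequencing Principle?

(a) 1-4 → obeys
(b) 3-4-8 → obeys
(c) 4-8 → obeys
(d) 1-5-7 → obeys
(e) 6-7-8 → obeys

5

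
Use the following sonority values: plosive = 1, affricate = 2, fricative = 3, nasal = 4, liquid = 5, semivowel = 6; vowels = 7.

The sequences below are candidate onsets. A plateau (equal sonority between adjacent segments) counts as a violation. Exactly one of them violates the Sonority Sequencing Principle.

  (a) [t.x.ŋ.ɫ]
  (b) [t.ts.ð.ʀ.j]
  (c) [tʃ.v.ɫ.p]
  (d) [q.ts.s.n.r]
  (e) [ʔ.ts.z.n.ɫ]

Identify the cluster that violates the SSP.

c

(a) 1-3-4-5 → obeys
(b) 1-2-3-5-6 → obeys
(c) 2-3-5-1 → violates
(d) 1-2-3-4-5 → obeys
(e) 1-2-3-4-5 → obeys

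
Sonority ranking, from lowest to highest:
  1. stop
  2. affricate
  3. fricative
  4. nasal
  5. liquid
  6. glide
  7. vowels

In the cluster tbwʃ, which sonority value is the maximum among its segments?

/t/ is a stop (sonority 1).
/b/ is a stop (sonority 1).
/w/ is a glide (sonority 6).
/ʃ/ is a fricative (sonority 3).
The maximum is 6.

6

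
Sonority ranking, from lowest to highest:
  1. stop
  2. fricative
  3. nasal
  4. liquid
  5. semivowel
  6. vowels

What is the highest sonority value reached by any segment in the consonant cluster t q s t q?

2

/t/ — stop, sonority 1.
/q/ — stop, sonority 1.
/s/ — fricative, sonority 2.
/t/ — stop, sonority 1.
/q/ — stop, sonority 1.
The maximum is 2.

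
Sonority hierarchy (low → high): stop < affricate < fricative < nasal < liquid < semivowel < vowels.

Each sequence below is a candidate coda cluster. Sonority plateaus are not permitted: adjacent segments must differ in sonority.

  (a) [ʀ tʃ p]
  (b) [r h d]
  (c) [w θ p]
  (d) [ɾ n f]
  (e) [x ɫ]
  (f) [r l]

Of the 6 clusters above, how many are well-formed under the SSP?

(a) sonority 5-2-1: well-formed.
(b) sonority 5-3-1: well-formed.
(c) sonority 6-3-1: well-formed.
(d) sonority 5-4-3: well-formed.
(e) sonority 3-5: ill-formed.
(f) sonority 5-5: ill-formed.

4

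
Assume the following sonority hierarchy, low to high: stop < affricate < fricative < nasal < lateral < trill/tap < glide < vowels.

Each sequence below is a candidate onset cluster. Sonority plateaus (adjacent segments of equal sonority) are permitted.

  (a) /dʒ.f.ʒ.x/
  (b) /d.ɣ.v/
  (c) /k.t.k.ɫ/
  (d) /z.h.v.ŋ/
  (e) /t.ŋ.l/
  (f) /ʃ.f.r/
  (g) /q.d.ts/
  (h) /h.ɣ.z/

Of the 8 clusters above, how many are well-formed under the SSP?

(a) /dʒ.f.ʒ.x/: profile 2-3-3-3 — obeys.
(b) /d.ɣ.v/: profile 1-3-3 — obeys.
(c) /k.t.k.ɫ/: profile 1-1-1-5 — obeys.
(d) /z.h.v.ŋ/: profile 3-3-3-4 — obeys.
(e) /t.ŋ.l/: profile 1-4-5 — obeys.
(f) /ʃ.f.r/: profile 3-3-6 — obeys.
(g) /q.d.ts/: profile 1-1-2 — obeys.
(h) /h.ɣ.z/: profile 3-3-3 — obeys.

8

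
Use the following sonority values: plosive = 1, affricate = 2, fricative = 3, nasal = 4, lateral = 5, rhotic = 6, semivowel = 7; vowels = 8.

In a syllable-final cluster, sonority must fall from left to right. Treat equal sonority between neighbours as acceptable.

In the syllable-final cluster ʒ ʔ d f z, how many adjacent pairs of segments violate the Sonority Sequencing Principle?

1

/ʒ/ — fricative, sonority 3.
/ʔ/ — plosive, sonority 1.
/d/ — plosive, sonority 1.
/f/ — fricative, sonority 3.
/z/ — fricative, sonority 3.
/ʒ/→/ʔ/: 3→1 (falls) — ok.
/ʔ/→/d/: 1→1 (plateau, allowed) — ok.
/d/→/f/: 1→3 (does not fall) — violation.
/f/→/z/: 3→3 (plateau, allowed) — ok.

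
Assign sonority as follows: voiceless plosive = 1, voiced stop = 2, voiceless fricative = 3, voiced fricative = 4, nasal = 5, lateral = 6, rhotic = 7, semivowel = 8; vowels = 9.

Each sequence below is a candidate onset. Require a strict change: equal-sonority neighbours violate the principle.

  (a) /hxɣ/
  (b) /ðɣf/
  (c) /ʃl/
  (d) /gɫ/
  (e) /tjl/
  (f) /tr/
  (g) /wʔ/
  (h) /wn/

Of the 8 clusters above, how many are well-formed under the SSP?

(a) 3-3-4 → violates
(b) 4-4-3 → violates
(c) 3-6 → obeys
(d) 2-6 → obeys
(e) 1-8-6 → violates
(f) 1-7 → obeys
(g) 8-1 → violates
(h) 8-5 → violates

3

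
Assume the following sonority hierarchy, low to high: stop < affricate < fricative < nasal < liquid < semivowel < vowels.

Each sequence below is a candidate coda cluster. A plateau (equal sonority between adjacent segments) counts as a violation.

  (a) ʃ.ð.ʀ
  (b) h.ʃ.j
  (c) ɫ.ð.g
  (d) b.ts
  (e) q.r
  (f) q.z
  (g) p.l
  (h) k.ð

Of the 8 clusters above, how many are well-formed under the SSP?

1

(a) ʃ.ð.ʀ: profile 3-3-5 — violates.
(b) h.ʃ.j: profile 3-3-6 — violates.
(c) ɫ.ð.g: profile 5-3-1 — obeys.
(d) b.ts: profile 1-2 — violates.
(e) q.r: profile 1-5 — violates.
(f) q.z: profile 1-3 — violates.
(g) p.l: profile 1-5 — violates.
(h) k.ð: profile 1-3 — violates.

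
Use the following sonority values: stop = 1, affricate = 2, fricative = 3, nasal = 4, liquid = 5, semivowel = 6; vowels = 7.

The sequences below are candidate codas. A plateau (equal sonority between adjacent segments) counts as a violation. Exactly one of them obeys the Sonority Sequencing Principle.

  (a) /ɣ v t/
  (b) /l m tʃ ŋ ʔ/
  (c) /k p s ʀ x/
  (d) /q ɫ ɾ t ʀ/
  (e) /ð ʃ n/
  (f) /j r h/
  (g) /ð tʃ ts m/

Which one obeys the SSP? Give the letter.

(a) sonority 3-3-1: ill-formed.
(b) sonority 5-4-2-4-1: ill-formed.
(c) sonority 1-1-3-5-3: ill-formed.
(d) sonority 1-5-5-1-5: ill-formed.
(e) sonority 3-3-4: ill-formed.
(f) sonority 6-5-3: well-formed.
(g) sonority 3-2-2-4: ill-formed.

f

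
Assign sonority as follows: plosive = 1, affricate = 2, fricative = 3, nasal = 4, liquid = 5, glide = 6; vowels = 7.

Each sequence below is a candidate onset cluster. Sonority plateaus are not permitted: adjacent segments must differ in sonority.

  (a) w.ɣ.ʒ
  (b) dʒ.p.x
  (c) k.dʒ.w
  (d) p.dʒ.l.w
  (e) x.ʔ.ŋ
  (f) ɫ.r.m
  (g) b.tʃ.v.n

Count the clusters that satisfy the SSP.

3

(a) sonority 6-3-3: ill-formed.
(b) sonority 2-1-3: ill-formed.
(c) sonority 1-2-6: well-formed.
(d) sonority 1-2-5-6: well-formed.
(e) sonority 3-1-4: ill-formed.
(f) sonority 5-5-4: ill-formed.
(g) sonority 1-2-3-4: well-formed.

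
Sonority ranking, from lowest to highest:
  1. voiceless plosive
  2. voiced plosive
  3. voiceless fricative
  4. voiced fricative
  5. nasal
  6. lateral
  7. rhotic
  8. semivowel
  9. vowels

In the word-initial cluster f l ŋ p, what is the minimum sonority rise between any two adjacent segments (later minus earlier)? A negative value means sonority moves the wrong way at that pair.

-4

/f/: voiceless fricative = 3.
/l/: lateral = 6.
/ŋ/: nasal = 5.
/p/: voiceless plosive = 1.
/f/→/l/: change +3.
/l/→/ŋ/: change -1.
/ŋ/→/p/: change -4.
Minimum = -4.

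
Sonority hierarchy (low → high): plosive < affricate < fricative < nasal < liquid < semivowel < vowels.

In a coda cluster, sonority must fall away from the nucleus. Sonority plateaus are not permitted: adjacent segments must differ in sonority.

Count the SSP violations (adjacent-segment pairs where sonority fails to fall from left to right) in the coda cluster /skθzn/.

/s/ is a fricative (sonority 3).
/k/ is a plosive (sonority 1).
/θ/ is a fricative (sonority 3).
/z/ is a fricative (sonority 3).
/n/ is a nasal (sonority 4).
/s/→/k/: 3→1 (falls) — ok.
/k/→/θ/: 1→3 (does not fall) — violation.
/θ/→/z/: 3→3 (plateau) — violation.
/z/→/n/: 3→4 (does not fall) — violation.

3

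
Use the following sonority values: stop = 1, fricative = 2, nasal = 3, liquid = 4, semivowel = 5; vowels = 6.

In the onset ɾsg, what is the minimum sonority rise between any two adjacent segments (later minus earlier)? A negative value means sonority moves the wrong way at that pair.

/ɾ/: liquid = 4.
/s/: fricative = 2.
/g/: stop = 1.
/ɾ/→/s/: change -2.
/s/→/g/: change -1.
Minimum = -2.

-2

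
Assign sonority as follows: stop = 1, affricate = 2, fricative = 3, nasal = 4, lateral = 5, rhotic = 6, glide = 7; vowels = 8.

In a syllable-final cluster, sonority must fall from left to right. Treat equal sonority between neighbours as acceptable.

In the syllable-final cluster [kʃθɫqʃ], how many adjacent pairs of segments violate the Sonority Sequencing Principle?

/k/ — stop, sonority 1.
/ʃ/ — fricative, sonority 3.
/θ/ — fricative, sonority 3.
/ɫ/ — lateral, sonority 5.
/q/ — stop, sonority 1.
/ʃ/ — fricative, sonority 3.
/k/→/ʃ/: 1→3 (does not fall) — violation.
/ʃ/→/θ/: 3→3 (plateau, allowed) — ok.
/θ/→/ɫ/: 3→5 (does not fall) — violation.
/ɫ/→/q/: 5→1 (falls) — ok.
/q/→/ʃ/: 1→3 (does not fall) — violation.

3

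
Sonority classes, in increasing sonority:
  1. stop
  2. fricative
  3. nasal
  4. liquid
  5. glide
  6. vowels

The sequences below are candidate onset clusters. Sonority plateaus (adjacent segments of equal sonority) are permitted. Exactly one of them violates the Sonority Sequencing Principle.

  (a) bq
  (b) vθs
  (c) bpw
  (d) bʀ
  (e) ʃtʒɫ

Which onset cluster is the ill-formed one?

(a) bq: profile 1-1 — obeys.
(b) vθs: profile 2-2-2 — obeys.
(c) bpw: profile 1-1-5 — obeys.
(d) bʀ: profile 1-4 — obeys.
(e) ʃtʒɫ: profile 2-1-2-4 — violates.

e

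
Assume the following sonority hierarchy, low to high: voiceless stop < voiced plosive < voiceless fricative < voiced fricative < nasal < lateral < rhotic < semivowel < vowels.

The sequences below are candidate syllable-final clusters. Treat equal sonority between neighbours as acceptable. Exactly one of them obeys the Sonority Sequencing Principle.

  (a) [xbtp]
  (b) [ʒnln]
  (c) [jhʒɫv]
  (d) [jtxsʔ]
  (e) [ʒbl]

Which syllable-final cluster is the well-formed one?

a

(a) 3-2-1-1 → obeys
(b) 4-5-6-5 → violates
(c) 8-3-4-6-4 → violates
(d) 8-1-3-3-1 → violates
(e) 4-2-6 → violates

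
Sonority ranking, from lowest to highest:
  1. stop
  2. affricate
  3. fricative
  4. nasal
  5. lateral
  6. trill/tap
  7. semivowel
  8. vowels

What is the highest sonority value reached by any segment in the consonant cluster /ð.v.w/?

7

/ð/ — fricative, sonority 3.
/v/ — fricative, sonority 3.
/w/ — semivowel, sonority 7.
The maximum is 7.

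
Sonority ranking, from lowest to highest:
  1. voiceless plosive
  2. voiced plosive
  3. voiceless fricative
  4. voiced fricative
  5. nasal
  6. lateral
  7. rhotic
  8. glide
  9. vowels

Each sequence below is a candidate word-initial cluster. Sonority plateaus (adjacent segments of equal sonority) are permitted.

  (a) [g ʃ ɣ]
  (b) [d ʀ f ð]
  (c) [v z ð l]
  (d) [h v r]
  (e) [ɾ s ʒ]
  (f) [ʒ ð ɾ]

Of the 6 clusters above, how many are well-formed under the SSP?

4

(a) 2-3-4 → obeys
(b) 2-7-3-4 → violates
(c) 4-4-4-6 → obeys
(d) 3-4-7 → obeys
(e) 7-3-4 → violates
(f) 4-4-7 → obeys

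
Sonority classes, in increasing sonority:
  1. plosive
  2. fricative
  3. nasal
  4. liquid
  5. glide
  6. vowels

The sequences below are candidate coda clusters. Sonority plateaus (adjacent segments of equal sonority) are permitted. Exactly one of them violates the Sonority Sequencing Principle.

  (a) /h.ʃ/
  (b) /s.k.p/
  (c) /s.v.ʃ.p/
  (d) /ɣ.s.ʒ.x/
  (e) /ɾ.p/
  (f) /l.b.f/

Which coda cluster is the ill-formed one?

f

(a) sonority 2-2: well-formed.
(b) sonority 2-1-1: well-formed.
(c) sonority 2-2-2-1: well-formed.
(d) sonority 2-2-2-2: well-formed.
(e) sonority 4-1: well-formed.
(f) sonority 4-1-2: ill-formed.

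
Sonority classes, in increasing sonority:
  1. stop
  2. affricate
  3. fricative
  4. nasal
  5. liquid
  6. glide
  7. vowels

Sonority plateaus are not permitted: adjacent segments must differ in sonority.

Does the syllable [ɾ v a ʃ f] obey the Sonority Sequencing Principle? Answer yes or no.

Onset: /ɾ/ is a liquid (sonority 5), /v/ is a fricative (sonority 3); then the nucleus /a/ (sonority 7).
Onset profile 5-3-7 — does not strictly rise throughout.
Coda: /ʃ/ is a fricative (sonority 3), /f/ is a fricative (sonority 3).
Coda profile 7-3-3 — does not strictly fall throughout.

no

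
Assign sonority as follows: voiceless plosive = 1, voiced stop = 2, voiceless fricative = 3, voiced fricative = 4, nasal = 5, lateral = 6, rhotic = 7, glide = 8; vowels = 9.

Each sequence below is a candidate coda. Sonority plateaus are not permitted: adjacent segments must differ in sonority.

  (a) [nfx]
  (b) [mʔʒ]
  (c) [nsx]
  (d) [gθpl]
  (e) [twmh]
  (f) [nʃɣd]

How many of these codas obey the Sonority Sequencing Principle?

(a) sonority 5-3-3: ill-formed.
(b) sonority 5-1-4: ill-formed.
(c) sonority 5-3-3: ill-formed.
(d) sonority 2-3-1-6: ill-formed.
(e) sonority 1-8-5-3: ill-formed.
(f) sonority 5-3-4-2: ill-formed.

0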